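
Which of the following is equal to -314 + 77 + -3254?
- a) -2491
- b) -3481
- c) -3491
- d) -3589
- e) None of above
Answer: c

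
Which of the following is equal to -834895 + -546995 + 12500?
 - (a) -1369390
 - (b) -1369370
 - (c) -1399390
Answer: a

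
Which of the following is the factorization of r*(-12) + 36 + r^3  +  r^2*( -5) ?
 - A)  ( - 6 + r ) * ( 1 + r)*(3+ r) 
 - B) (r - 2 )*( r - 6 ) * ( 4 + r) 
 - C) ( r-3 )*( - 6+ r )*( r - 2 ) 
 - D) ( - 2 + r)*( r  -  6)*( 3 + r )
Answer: D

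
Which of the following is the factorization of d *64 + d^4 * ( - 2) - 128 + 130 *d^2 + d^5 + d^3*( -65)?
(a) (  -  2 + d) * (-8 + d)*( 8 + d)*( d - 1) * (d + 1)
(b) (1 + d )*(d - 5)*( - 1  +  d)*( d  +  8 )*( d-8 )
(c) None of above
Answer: a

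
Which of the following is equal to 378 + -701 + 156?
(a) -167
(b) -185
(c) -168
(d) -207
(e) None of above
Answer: a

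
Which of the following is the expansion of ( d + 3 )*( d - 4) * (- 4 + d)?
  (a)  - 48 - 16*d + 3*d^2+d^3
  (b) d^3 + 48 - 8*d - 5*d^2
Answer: b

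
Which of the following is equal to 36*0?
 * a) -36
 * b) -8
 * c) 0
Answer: c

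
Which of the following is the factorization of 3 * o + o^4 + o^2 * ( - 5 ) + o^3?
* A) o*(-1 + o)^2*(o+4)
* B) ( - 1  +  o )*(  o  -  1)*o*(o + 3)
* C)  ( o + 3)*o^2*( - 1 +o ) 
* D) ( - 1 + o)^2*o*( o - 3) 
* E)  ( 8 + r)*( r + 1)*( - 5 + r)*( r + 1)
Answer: B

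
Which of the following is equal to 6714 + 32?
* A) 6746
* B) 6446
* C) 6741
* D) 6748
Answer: A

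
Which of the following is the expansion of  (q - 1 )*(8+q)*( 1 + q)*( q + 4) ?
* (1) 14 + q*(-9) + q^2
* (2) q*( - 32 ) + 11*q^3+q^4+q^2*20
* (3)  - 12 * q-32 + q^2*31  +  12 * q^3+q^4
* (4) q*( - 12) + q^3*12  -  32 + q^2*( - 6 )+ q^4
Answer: 3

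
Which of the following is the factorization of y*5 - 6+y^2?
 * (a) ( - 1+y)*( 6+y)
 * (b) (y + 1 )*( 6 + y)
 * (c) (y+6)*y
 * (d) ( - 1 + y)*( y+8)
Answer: a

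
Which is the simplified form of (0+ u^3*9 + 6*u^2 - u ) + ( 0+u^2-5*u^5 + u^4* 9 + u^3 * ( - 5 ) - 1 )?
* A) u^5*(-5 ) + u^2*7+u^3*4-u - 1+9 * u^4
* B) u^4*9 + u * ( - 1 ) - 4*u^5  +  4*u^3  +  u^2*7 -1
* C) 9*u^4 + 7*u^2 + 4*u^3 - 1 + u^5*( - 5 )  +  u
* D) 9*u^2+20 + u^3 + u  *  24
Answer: A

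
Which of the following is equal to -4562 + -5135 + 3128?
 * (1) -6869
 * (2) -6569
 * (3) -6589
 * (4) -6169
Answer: 2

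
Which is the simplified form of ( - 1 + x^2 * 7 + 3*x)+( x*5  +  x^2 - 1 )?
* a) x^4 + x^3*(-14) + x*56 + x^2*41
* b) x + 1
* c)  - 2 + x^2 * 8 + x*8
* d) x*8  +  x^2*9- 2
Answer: c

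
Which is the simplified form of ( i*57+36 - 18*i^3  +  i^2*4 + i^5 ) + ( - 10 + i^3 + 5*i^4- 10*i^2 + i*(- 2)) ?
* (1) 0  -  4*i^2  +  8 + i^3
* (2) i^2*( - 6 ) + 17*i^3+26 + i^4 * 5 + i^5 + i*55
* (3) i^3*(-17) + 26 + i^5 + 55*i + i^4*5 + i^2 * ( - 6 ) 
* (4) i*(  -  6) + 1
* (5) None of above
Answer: 3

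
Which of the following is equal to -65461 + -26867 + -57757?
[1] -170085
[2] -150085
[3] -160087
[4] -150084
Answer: 2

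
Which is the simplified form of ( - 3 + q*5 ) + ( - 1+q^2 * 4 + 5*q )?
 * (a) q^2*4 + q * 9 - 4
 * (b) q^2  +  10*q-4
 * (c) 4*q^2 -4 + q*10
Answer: c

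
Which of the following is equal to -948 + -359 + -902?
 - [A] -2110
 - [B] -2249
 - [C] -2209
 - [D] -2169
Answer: C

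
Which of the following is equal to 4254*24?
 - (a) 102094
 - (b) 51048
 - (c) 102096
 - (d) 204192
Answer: c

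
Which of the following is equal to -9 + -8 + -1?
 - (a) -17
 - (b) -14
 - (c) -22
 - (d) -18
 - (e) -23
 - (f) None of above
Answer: d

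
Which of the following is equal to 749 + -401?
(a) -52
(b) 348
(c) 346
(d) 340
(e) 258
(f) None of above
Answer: b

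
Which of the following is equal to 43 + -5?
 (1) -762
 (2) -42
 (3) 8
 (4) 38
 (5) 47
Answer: 4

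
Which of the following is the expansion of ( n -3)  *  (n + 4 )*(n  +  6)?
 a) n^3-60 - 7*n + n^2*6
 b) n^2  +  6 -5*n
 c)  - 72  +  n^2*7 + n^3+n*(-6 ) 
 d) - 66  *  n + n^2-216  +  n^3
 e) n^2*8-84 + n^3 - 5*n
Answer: c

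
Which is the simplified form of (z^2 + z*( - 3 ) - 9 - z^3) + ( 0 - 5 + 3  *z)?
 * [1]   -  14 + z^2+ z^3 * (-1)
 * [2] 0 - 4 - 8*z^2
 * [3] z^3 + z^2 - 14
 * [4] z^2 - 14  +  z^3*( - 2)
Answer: 1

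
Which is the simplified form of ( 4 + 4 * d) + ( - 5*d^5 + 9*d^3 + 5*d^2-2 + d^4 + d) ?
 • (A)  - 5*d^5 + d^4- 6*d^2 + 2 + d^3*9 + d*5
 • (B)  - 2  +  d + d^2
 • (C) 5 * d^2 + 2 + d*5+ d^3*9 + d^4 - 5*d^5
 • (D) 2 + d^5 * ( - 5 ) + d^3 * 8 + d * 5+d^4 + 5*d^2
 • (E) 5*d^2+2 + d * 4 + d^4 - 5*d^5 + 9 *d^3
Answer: C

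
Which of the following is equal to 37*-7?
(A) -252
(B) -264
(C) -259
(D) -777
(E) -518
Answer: C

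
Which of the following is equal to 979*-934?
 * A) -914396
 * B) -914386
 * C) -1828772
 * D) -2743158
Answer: B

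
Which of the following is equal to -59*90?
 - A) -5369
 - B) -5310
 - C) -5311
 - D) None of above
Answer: B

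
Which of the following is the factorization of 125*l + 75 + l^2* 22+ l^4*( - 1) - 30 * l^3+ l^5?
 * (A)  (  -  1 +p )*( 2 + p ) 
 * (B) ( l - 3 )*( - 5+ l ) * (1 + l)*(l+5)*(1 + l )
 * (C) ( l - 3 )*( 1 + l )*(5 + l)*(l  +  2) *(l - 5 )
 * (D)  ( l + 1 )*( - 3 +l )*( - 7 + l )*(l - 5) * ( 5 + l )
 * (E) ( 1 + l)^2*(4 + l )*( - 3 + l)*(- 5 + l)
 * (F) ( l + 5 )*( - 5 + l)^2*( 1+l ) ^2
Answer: B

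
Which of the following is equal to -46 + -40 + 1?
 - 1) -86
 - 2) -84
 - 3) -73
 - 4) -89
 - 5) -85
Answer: 5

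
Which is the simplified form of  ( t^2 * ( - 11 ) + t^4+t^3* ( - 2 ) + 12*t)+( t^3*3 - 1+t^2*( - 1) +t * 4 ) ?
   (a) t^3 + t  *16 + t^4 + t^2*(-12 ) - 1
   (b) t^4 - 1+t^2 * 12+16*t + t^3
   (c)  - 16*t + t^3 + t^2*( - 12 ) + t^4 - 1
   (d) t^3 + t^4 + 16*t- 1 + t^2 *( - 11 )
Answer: a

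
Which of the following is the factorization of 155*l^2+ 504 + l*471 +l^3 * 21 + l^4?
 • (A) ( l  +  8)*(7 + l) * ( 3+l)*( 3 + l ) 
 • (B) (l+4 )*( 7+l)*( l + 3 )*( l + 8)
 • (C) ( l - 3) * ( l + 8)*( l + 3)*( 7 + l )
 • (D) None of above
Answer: A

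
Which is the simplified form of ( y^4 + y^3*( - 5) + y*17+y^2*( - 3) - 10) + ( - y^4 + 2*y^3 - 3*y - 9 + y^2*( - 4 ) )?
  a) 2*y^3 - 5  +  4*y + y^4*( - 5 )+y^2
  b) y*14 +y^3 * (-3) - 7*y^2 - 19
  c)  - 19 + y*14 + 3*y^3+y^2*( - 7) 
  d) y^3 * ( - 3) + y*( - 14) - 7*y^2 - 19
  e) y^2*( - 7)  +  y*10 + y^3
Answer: b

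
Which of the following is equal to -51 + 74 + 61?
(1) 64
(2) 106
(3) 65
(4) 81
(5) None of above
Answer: 5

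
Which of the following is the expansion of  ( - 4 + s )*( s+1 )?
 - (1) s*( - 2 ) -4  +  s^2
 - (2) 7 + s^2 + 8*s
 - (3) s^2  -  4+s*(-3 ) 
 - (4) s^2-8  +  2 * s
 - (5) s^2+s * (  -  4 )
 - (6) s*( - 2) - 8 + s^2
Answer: 3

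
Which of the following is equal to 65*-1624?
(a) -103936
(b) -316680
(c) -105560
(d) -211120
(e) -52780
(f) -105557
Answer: c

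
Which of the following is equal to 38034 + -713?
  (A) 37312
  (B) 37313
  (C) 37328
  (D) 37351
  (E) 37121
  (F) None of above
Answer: F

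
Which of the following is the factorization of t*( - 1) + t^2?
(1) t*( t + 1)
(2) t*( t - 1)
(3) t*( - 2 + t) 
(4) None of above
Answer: 2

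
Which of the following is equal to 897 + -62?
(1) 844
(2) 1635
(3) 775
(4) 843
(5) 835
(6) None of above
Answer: 5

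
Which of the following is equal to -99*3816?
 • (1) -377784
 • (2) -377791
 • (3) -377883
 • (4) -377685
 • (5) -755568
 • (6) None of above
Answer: 1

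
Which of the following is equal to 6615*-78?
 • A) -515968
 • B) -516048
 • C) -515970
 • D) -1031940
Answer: C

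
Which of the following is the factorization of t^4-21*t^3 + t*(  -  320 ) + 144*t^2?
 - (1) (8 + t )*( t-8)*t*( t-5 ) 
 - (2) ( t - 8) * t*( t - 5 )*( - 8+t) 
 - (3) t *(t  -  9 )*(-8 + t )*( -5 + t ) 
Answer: 2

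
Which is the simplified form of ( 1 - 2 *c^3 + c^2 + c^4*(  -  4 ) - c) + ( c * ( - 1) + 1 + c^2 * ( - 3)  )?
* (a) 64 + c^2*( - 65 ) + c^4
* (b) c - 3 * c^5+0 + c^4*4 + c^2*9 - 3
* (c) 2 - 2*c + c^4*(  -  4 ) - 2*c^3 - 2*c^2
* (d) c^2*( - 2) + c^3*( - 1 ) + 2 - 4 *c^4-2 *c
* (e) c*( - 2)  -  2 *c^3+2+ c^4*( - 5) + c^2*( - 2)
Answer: c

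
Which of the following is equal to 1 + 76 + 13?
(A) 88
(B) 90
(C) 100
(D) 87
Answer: B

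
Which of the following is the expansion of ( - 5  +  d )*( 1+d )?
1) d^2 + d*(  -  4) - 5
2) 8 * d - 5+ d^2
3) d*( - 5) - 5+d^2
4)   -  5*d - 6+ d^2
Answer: 1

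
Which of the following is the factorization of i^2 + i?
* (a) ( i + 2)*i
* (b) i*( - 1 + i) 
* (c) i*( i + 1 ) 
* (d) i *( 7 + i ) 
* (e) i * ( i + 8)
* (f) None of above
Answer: c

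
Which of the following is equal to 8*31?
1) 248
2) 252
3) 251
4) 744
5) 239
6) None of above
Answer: 1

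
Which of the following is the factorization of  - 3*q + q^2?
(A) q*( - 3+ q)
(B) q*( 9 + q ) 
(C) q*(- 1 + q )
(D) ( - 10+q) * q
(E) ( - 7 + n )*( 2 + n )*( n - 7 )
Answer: A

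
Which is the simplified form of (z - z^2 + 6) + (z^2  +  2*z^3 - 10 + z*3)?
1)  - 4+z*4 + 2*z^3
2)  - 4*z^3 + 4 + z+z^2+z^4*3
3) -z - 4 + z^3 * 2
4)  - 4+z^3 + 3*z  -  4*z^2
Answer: 1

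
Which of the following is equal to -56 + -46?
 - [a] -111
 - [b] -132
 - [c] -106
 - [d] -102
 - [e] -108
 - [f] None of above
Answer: d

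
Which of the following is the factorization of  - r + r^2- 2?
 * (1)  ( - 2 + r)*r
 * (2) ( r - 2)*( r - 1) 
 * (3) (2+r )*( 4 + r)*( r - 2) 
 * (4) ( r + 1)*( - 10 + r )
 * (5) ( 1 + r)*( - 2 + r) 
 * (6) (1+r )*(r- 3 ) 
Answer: 5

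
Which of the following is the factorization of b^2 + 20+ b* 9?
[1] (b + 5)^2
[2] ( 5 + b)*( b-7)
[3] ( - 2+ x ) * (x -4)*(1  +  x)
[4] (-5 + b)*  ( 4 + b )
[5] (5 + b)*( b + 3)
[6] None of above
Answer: 6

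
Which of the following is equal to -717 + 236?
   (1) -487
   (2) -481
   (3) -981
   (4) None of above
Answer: 2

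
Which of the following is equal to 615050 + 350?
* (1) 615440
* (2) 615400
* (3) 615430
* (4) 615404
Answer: 2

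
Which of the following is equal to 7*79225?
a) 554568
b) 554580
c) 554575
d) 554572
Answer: c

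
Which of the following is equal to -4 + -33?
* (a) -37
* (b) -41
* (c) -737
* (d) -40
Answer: a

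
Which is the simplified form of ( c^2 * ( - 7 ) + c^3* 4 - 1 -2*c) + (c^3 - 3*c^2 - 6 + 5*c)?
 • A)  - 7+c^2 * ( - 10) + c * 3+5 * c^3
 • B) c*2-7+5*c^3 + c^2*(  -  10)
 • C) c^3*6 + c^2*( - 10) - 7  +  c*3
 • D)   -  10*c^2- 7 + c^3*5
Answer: A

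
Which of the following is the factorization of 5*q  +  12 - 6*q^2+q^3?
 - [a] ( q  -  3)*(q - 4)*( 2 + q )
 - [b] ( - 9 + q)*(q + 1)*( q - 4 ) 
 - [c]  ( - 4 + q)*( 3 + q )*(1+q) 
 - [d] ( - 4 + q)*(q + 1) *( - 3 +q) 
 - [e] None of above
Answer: d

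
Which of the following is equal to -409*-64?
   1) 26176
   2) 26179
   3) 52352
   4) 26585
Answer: 1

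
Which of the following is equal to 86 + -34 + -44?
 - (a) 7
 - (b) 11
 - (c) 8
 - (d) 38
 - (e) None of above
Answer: c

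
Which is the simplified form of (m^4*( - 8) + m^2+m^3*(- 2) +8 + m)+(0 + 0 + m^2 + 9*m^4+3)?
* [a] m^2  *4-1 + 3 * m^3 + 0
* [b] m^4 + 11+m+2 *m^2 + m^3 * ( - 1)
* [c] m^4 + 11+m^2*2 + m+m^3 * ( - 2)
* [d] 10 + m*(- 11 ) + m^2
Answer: c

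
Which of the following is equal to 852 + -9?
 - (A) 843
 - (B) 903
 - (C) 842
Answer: A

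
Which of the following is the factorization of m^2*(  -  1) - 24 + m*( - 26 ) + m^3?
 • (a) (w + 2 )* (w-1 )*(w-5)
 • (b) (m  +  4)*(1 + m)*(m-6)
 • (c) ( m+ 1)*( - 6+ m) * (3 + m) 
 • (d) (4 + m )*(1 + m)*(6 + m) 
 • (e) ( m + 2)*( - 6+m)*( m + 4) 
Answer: b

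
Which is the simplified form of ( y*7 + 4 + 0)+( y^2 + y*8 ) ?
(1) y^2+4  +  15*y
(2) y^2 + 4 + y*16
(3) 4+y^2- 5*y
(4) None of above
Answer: 1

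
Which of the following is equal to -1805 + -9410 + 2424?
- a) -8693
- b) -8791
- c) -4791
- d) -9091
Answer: b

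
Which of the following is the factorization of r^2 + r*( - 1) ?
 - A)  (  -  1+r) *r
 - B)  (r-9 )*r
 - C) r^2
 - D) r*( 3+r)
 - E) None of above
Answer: A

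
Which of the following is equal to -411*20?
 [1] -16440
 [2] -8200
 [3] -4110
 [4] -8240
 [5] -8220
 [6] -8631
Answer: 5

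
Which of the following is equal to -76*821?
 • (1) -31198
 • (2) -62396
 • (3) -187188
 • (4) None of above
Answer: 2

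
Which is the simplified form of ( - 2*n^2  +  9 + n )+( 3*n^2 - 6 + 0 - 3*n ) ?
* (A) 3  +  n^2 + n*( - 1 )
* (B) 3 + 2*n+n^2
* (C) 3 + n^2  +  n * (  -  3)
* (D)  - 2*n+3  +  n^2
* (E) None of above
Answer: D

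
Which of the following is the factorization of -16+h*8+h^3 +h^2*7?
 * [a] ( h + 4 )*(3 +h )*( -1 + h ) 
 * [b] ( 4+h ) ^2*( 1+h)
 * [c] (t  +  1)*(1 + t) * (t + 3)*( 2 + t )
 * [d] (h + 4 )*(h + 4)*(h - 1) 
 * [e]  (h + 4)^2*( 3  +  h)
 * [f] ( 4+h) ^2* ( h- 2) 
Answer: d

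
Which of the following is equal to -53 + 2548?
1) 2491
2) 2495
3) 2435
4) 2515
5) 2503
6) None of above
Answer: 2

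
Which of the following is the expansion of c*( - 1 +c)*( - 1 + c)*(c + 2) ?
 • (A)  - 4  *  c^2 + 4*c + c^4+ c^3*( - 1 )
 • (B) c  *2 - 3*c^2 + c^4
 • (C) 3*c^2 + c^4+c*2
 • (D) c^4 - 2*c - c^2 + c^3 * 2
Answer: B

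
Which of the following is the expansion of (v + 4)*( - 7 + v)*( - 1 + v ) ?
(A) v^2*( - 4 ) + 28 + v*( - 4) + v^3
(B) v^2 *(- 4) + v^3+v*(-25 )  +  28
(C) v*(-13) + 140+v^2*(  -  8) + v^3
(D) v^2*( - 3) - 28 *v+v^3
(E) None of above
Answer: B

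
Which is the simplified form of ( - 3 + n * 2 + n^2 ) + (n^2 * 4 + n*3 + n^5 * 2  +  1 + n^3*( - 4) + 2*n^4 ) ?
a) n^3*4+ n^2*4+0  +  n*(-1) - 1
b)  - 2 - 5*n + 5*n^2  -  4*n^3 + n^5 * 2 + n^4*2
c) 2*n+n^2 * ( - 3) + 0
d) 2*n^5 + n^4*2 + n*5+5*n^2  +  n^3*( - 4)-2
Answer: d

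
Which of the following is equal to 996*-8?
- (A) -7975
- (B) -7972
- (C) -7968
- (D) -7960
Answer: C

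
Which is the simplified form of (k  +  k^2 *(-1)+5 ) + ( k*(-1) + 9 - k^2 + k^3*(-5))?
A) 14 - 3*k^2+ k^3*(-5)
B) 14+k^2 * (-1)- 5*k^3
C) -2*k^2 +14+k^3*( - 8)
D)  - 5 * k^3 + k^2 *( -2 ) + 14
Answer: D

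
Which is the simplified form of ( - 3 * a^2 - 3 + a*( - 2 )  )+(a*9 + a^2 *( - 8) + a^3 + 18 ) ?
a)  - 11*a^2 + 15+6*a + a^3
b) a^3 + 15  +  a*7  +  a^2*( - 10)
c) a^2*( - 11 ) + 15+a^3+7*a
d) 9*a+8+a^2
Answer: c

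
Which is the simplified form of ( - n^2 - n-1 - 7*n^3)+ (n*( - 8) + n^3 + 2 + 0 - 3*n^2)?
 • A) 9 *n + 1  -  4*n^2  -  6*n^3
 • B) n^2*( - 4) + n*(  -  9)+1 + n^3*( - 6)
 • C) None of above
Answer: B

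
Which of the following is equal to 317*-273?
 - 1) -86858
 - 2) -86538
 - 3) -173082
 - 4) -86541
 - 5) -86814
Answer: 4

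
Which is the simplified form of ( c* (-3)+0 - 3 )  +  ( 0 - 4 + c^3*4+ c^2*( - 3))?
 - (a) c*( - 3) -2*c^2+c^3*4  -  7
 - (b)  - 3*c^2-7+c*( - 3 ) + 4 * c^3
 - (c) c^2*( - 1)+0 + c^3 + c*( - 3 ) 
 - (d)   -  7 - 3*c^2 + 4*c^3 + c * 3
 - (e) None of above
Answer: b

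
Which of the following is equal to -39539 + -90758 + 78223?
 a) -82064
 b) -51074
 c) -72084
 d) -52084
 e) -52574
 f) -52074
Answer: f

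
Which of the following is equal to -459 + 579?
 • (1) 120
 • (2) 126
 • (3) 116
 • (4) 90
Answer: 1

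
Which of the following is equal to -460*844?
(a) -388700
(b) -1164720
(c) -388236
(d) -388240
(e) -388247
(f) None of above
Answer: d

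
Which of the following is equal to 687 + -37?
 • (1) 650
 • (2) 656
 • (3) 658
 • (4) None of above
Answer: 1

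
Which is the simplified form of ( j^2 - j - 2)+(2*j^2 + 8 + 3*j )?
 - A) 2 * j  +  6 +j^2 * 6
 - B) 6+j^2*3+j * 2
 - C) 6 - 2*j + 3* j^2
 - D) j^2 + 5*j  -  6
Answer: B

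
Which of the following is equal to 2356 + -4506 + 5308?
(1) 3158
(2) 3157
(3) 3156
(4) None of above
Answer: 1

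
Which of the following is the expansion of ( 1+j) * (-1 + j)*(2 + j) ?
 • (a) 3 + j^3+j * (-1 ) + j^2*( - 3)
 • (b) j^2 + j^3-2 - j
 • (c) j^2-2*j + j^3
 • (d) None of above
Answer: d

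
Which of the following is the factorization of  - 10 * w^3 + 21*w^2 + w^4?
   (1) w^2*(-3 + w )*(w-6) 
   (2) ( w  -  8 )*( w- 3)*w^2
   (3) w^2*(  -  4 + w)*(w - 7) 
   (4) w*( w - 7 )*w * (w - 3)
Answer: 4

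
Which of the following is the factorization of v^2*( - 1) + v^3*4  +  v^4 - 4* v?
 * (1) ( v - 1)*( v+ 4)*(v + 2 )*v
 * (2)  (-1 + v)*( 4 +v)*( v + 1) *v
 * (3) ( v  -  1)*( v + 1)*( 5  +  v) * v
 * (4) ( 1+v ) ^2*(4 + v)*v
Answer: 2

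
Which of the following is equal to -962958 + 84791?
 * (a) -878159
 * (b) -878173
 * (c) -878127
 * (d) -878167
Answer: d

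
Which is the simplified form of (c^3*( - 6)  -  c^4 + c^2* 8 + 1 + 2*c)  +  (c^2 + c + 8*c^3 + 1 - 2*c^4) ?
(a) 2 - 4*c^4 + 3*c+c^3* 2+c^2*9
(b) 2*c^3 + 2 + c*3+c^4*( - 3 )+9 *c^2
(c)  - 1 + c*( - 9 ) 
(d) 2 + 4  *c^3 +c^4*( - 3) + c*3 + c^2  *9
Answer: b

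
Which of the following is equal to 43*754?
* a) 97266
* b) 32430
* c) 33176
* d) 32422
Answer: d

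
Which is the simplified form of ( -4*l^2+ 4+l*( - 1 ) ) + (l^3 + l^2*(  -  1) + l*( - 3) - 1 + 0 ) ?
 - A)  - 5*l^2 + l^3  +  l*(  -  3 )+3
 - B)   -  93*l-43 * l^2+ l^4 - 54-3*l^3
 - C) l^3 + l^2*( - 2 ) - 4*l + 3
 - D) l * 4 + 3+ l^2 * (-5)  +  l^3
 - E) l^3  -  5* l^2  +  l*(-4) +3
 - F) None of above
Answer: E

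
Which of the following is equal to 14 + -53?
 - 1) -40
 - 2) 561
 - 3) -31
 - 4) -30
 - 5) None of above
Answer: 5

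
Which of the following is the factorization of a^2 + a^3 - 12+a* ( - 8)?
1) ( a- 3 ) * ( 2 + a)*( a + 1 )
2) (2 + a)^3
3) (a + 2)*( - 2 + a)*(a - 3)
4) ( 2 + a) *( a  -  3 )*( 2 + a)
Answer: 4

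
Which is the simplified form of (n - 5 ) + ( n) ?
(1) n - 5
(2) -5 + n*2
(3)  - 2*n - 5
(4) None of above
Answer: 2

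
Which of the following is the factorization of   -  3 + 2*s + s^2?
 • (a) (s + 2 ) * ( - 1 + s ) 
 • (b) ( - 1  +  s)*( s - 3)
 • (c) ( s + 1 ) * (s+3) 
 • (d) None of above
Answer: d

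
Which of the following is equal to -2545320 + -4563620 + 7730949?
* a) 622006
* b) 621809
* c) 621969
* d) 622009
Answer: d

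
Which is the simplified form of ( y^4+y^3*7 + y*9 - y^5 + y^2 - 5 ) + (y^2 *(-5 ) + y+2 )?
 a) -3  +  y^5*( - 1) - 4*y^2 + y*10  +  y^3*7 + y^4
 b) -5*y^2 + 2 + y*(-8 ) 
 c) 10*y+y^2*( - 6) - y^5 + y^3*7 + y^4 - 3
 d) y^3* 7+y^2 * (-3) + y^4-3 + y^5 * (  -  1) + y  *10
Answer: a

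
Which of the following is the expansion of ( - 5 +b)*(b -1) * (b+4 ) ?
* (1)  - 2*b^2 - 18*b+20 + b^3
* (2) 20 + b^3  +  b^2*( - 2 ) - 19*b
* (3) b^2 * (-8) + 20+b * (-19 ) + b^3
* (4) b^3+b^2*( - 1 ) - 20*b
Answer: 2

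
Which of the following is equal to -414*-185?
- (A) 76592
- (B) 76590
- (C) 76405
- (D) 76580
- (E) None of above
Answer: B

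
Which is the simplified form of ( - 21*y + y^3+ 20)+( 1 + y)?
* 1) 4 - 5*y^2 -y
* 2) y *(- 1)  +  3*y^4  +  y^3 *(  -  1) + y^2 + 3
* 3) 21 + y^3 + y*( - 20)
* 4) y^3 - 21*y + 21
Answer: 3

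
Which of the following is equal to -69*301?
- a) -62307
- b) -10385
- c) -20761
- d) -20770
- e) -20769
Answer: e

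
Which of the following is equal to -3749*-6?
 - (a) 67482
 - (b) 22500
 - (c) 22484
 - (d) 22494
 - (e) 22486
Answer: d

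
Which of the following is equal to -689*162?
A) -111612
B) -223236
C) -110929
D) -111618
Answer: D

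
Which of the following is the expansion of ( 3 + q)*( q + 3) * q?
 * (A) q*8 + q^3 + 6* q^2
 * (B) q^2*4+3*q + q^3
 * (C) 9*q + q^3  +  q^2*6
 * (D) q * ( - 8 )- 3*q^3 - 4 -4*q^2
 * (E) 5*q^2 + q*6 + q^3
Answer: C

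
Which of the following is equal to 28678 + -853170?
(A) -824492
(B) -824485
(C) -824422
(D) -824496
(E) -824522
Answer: A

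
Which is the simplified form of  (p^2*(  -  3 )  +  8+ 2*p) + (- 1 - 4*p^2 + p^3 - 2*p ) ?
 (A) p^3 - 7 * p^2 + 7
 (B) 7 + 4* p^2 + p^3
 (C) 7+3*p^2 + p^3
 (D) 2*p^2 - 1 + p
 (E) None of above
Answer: A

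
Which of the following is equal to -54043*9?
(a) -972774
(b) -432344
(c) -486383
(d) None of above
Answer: d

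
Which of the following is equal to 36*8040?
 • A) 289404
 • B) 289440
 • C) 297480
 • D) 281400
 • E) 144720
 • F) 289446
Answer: B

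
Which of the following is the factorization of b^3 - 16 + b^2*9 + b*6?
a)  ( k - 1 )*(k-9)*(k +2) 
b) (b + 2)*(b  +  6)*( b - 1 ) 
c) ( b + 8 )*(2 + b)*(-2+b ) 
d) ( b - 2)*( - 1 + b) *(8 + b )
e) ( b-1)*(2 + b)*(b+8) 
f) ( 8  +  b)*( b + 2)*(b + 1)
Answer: e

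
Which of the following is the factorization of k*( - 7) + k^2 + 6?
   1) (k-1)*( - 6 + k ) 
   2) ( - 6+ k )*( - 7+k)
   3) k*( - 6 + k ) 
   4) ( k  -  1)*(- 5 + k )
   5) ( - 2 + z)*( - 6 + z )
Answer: 1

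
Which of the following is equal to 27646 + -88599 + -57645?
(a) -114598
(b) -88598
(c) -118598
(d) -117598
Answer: c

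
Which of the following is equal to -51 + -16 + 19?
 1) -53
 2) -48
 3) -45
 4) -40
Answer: 2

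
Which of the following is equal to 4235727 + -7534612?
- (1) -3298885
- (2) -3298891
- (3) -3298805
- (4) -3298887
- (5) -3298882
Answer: 1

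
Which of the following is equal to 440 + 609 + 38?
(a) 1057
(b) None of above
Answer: b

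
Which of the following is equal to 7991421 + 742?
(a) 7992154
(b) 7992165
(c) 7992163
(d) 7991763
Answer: c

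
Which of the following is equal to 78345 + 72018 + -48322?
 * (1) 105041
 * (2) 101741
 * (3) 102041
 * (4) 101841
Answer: 3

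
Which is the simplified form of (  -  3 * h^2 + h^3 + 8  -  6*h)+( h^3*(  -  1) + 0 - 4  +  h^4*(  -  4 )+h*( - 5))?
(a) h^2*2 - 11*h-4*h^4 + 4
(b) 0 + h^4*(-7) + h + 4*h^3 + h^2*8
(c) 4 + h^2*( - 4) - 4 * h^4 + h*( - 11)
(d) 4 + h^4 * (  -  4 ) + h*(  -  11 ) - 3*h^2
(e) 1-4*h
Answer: d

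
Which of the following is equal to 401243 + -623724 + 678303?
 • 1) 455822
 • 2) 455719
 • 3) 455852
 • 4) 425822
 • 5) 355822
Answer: 1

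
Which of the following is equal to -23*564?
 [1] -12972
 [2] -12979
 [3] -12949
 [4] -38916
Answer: 1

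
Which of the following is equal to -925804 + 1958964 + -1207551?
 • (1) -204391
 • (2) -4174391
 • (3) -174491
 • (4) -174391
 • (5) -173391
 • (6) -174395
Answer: 4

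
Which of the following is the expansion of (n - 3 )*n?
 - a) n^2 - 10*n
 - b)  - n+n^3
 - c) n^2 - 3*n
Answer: c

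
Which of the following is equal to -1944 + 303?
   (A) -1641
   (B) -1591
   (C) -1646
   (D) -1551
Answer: A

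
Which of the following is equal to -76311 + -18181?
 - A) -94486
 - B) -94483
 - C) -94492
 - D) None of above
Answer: C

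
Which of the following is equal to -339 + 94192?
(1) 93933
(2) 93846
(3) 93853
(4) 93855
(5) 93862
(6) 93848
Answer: 3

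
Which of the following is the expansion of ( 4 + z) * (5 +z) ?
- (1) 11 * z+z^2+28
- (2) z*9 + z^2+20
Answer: 2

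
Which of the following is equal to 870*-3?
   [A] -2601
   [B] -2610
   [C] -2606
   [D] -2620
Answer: B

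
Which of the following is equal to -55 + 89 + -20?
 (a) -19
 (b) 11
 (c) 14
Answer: c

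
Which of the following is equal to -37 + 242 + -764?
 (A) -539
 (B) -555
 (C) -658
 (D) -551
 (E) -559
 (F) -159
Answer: E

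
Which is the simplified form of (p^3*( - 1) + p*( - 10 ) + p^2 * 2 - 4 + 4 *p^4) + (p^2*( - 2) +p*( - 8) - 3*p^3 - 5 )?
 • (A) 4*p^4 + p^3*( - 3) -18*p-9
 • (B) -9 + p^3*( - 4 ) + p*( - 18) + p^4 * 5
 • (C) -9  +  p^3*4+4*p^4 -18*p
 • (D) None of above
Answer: D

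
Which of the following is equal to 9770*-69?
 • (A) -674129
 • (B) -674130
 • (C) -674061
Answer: B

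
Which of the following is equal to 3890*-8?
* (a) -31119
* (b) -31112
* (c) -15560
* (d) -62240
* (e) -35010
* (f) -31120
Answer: f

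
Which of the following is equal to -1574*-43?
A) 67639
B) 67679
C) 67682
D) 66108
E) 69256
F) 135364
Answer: C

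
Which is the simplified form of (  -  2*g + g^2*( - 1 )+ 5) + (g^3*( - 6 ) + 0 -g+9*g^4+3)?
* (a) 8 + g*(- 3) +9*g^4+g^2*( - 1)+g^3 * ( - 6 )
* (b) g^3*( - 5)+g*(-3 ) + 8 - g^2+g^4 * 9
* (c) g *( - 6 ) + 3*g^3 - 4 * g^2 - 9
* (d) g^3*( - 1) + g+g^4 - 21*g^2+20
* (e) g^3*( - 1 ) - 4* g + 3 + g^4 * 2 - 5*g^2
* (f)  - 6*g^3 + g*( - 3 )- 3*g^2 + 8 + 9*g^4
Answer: a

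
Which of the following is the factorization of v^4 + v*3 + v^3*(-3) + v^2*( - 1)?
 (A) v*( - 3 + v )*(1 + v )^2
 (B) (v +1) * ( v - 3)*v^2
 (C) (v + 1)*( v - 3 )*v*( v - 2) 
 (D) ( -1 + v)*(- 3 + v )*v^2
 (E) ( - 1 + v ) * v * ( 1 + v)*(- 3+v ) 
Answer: E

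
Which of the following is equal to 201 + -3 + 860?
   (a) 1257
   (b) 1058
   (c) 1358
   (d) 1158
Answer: b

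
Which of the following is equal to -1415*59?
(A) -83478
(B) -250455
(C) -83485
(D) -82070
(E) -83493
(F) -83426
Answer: C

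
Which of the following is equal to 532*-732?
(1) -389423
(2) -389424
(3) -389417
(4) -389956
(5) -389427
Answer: 2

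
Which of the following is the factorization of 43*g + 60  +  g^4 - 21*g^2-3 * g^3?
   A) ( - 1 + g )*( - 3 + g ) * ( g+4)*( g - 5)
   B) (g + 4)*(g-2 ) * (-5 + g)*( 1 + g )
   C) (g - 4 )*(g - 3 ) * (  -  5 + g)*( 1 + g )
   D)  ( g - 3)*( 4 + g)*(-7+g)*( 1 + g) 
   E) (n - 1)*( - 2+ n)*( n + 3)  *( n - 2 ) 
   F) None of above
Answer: F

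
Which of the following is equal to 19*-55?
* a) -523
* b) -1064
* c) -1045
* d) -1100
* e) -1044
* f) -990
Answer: c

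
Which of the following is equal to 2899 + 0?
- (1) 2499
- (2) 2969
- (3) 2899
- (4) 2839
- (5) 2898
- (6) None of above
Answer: 3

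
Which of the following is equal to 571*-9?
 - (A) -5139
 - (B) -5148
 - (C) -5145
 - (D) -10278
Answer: A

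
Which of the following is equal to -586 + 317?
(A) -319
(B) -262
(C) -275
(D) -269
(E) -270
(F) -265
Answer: D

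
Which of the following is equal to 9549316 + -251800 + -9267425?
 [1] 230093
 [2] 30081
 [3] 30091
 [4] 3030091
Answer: 3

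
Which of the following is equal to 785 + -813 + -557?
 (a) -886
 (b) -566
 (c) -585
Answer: c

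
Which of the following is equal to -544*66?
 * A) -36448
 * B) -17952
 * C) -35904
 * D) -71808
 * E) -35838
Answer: C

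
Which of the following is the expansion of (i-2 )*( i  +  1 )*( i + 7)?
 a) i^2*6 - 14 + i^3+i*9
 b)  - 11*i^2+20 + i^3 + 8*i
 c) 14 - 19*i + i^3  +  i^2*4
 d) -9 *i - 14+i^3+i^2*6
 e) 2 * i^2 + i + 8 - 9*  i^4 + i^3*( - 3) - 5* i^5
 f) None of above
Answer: d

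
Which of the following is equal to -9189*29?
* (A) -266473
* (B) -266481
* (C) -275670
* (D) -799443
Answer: B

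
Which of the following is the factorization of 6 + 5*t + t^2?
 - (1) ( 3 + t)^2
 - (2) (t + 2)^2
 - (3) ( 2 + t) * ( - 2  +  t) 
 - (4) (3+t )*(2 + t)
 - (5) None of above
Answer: 4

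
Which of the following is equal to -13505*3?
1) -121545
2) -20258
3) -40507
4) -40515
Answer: 4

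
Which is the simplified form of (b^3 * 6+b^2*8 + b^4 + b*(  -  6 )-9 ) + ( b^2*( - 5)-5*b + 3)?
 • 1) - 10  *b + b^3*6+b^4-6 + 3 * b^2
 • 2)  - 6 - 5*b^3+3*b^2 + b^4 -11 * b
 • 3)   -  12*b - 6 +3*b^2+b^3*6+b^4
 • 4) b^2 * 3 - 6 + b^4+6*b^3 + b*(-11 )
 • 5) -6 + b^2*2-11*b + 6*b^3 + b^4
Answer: 4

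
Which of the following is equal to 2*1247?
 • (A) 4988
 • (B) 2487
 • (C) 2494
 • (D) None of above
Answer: C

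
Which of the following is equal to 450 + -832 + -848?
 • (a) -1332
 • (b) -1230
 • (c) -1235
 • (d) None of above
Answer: b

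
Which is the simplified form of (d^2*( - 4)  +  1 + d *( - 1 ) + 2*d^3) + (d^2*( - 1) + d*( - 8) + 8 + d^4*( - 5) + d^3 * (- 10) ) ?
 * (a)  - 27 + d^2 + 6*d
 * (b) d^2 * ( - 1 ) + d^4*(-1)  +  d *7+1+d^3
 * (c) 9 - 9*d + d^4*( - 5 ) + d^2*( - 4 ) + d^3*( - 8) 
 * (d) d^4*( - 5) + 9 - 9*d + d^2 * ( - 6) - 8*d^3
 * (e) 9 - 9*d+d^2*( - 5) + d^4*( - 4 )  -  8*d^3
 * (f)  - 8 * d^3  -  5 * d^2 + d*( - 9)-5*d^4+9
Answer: f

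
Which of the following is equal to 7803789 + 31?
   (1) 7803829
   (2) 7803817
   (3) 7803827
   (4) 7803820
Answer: 4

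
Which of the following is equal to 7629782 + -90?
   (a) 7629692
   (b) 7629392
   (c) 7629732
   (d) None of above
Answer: a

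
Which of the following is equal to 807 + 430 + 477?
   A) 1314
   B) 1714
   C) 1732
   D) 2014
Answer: B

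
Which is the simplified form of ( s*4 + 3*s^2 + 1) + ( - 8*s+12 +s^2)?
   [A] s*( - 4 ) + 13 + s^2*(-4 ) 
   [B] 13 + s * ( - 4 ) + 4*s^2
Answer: B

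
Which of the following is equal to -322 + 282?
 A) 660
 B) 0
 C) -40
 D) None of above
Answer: C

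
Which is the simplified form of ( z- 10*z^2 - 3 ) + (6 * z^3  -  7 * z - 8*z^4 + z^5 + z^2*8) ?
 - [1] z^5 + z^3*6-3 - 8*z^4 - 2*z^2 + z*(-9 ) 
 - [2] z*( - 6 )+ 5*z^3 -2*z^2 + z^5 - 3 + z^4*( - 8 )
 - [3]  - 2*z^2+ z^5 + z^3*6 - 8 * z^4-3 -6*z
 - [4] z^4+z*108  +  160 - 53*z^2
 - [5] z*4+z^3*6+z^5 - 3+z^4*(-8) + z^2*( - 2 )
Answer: 3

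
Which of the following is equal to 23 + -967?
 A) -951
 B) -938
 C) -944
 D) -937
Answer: C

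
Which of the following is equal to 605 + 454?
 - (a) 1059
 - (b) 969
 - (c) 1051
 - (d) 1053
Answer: a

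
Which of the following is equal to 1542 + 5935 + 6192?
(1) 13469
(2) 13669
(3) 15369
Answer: 2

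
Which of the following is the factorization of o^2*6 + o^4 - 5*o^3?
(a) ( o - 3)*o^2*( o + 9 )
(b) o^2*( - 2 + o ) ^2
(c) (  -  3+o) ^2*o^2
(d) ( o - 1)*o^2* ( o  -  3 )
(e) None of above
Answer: e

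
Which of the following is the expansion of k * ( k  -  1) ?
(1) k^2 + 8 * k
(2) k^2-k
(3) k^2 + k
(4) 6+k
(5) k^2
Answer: 2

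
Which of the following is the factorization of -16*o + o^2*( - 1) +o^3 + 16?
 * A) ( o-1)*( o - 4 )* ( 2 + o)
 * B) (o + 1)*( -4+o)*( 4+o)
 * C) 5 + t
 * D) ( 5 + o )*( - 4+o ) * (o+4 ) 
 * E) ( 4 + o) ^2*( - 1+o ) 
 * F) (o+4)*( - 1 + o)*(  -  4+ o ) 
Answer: F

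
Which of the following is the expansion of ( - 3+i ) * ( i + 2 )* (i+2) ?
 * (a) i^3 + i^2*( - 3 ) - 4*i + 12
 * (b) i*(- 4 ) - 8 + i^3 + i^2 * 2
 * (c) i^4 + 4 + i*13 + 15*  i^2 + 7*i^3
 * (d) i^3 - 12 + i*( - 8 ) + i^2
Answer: d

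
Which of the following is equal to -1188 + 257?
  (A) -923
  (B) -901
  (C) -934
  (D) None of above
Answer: D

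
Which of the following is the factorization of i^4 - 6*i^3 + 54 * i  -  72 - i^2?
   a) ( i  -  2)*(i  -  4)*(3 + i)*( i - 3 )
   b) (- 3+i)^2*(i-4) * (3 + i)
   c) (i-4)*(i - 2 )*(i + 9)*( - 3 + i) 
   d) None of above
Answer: a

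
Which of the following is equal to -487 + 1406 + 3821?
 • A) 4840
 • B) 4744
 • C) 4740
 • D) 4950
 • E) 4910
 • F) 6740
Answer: C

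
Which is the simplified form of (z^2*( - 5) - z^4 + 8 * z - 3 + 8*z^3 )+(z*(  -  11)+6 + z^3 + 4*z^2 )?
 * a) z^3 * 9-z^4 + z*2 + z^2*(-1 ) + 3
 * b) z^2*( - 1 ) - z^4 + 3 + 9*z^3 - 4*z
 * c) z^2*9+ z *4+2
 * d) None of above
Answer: d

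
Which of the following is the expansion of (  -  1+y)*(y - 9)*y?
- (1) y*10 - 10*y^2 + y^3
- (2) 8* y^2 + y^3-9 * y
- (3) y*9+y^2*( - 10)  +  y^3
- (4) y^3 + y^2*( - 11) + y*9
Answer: 3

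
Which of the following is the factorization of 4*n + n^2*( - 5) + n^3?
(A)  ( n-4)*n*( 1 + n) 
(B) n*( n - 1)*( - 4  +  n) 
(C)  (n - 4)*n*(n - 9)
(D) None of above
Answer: B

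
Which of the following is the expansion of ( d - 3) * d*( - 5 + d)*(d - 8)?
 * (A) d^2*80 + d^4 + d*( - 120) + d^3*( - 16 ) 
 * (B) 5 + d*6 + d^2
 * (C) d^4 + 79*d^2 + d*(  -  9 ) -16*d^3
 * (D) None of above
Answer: D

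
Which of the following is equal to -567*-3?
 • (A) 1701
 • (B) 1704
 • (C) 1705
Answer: A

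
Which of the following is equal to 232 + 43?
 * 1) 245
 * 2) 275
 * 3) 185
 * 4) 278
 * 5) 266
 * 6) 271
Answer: 2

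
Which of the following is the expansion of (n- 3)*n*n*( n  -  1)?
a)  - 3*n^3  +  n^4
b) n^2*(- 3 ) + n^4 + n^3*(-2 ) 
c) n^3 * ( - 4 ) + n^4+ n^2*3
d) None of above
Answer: c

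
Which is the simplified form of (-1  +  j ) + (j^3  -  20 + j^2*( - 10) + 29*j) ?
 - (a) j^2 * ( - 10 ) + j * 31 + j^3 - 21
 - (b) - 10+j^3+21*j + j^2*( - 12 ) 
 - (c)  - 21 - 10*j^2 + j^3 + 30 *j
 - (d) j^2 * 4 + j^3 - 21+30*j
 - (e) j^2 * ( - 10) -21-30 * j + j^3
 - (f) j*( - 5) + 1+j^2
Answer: c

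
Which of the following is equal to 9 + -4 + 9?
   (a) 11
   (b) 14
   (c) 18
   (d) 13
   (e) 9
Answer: b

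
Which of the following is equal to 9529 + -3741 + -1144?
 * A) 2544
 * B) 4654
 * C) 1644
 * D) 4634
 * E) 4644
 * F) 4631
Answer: E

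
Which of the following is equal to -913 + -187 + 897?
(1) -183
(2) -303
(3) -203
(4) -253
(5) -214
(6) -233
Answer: 3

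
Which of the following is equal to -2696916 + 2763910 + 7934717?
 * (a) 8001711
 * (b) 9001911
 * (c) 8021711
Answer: a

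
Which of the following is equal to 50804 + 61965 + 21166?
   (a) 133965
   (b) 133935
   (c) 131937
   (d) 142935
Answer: b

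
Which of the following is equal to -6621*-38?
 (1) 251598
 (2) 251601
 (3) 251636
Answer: 1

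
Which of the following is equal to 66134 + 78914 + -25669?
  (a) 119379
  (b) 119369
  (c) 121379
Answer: a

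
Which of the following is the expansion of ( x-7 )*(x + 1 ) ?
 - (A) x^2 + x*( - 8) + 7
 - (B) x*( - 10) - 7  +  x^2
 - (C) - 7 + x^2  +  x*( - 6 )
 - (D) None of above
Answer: C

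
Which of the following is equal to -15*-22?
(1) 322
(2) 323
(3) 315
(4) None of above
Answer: 4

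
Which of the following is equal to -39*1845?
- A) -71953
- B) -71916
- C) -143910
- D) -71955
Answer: D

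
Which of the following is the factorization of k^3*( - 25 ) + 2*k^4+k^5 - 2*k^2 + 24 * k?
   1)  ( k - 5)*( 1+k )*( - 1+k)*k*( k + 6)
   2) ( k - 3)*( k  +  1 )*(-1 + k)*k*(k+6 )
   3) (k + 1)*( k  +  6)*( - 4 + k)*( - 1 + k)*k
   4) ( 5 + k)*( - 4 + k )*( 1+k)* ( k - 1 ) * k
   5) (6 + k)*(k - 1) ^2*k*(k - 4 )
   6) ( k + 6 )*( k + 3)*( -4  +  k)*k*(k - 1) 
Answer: 3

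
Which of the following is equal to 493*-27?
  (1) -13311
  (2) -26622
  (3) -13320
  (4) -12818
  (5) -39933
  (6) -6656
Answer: 1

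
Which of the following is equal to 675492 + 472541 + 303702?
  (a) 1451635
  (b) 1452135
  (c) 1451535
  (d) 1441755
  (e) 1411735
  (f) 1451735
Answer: f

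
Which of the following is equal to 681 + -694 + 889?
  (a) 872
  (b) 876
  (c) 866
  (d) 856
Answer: b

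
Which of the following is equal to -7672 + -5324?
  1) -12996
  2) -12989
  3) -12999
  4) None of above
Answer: 1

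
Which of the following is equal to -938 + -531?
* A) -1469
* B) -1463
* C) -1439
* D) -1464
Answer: A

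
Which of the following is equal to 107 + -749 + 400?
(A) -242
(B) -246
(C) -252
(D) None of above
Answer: A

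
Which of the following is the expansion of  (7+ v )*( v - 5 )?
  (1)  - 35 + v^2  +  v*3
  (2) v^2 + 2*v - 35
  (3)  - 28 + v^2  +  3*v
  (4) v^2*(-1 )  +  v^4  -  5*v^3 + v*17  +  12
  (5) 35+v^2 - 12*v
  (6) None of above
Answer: 2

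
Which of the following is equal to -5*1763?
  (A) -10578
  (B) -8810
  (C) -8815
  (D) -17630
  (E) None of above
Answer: C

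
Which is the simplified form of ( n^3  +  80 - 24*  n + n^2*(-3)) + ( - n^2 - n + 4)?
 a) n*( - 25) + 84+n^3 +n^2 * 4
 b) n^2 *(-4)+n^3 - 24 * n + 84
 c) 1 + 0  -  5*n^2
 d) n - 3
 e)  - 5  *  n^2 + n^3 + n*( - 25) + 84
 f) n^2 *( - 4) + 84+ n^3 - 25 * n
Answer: f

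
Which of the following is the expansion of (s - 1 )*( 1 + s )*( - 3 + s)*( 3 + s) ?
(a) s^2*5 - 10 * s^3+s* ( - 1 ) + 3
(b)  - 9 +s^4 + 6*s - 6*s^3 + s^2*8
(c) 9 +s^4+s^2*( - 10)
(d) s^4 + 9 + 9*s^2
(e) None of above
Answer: c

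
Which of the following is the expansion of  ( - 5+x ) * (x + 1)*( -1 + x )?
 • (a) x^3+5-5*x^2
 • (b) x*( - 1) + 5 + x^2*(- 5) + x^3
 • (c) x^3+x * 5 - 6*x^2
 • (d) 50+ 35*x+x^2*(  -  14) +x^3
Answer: b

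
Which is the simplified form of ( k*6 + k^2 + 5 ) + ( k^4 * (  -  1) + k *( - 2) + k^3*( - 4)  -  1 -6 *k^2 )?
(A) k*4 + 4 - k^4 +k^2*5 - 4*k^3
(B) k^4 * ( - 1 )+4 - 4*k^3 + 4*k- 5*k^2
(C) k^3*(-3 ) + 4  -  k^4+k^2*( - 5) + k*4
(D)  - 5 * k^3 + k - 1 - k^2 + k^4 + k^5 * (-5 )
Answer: B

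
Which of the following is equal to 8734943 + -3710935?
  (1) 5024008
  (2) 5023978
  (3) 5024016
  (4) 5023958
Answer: 1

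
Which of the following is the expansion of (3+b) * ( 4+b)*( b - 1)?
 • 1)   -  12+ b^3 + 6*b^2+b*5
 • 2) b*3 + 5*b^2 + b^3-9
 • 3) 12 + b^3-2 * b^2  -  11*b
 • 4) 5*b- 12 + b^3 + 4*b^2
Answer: 1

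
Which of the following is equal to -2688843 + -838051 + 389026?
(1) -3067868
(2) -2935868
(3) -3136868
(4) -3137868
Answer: 4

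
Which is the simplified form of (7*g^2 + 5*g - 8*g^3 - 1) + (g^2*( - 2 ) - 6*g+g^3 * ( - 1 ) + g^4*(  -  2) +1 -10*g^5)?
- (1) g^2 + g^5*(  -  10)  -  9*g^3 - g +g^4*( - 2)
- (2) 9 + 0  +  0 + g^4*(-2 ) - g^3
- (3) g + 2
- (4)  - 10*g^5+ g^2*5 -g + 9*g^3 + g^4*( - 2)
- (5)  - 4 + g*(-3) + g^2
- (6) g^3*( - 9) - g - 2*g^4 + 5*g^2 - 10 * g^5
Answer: 6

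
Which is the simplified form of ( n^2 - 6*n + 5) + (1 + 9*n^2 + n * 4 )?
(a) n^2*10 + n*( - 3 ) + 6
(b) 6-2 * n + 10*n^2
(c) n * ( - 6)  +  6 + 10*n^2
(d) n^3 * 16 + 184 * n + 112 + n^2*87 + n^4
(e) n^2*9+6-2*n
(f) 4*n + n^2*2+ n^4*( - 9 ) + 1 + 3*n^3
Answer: b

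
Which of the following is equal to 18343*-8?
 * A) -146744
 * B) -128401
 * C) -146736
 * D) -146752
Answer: A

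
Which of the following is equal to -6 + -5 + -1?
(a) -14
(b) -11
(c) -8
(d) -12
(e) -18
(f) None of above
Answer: d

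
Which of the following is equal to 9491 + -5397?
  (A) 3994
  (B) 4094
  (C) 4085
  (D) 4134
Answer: B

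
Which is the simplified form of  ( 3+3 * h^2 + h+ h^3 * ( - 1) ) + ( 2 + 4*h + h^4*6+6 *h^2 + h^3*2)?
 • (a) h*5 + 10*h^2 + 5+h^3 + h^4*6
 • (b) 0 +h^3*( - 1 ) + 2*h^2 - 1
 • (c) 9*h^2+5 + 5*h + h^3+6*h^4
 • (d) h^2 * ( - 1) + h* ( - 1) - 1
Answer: c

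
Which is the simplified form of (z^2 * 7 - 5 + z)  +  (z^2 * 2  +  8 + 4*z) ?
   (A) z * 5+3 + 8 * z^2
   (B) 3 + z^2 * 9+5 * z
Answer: B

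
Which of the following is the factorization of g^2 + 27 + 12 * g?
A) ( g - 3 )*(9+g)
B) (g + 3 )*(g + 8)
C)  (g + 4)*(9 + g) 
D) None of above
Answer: D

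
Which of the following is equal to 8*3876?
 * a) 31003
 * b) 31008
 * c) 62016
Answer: b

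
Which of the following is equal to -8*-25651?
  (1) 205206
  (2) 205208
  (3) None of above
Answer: 2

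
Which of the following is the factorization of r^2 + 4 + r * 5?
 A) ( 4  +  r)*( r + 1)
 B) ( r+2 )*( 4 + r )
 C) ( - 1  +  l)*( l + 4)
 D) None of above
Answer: A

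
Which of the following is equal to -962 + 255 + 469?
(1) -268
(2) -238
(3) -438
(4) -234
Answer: 2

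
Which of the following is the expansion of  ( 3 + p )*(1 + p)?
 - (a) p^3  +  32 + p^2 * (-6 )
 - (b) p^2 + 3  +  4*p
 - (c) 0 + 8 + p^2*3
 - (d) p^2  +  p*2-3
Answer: b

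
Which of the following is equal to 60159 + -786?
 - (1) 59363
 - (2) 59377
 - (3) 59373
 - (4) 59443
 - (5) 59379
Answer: 3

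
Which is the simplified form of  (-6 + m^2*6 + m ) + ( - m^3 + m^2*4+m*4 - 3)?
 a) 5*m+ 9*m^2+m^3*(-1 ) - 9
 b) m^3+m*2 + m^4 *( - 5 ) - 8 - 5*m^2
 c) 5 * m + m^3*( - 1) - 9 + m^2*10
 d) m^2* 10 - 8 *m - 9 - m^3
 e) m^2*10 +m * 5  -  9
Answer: c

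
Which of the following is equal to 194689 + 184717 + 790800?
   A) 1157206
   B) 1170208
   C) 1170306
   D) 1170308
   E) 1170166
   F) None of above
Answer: F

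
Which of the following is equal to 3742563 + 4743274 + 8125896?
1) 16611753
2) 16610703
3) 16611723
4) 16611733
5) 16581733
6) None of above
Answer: 4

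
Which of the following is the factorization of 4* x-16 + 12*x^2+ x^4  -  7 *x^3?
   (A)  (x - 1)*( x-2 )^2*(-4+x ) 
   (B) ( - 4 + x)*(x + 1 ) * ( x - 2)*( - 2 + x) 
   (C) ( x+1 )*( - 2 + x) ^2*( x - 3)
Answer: B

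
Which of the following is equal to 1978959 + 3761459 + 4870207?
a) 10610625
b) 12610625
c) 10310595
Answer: a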